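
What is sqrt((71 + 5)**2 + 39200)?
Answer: 4*sqrt(2811) ≈ 212.08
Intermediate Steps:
sqrt((71 + 5)**2 + 39200) = sqrt(76**2 + 39200) = sqrt(5776 + 39200) = sqrt(44976) = 4*sqrt(2811)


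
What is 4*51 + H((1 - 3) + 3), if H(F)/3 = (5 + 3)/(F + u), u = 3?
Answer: 210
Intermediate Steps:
H(F) = 24/(3 + F) (H(F) = 3*((5 + 3)/(F + 3)) = 3*(8/(3 + F)) = 24/(3 + F))
4*51 + H((1 - 3) + 3) = 4*51 + 24/(3 + ((1 - 3) + 3)) = 204 + 24/(3 + (-2 + 3)) = 204 + 24/(3 + 1) = 204 + 24/4 = 204 + 24*(1/4) = 204 + 6 = 210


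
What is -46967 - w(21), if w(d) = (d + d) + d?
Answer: -47030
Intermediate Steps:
w(d) = 3*d (w(d) = 2*d + d = 3*d)
-46967 - w(21) = -46967 - 3*21 = -46967 - 1*63 = -46967 - 63 = -47030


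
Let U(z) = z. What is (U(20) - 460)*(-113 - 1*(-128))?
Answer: -6600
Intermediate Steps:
(U(20) - 460)*(-113 - 1*(-128)) = (20 - 460)*(-113 - 1*(-128)) = -440*(-113 + 128) = -440*15 = -6600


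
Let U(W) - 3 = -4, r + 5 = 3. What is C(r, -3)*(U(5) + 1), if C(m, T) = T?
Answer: 0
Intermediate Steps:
r = -2 (r = -5 + 3 = -2)
U(W) = -1 (U(W) = 3 - 4 = -1)
C(r, -3)*(U(5) + 1) = -3*(-1 + 1) = -3*0 = 0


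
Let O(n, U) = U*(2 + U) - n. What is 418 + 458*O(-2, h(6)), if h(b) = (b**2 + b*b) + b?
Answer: 2859254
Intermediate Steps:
h(b) = b + 2*b**2 (h(b) = (b**2 + b**2) + b = 2*b**2 + b = b + 2*b**2)
O(n, U) = -n + U*(2 + U)
418 + 458*O(-2, h(6)) = 418 + 458*((6*(1 + 2*6))**2 - 1*(-2) + 2*(6*(1 + 2*6))) = 418 + 458*((6*(1 + 12))**2 + 2 + 2*(6*(1 + 12))) = 418 + 458*((6*13)**2 + 2 + 2*(6*13)) = 418 + 458*(78**2 + 2 + 2*78) = 418 + 458*(6084 + 2 + 156) = 418 + 458*6242 = 418 + 2858836 = 2859254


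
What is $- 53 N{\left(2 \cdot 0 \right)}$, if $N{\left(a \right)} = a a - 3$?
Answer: $159$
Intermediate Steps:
$N{\left(a \right)} = -3 + a^{2}$ ($N{\left(a \right)} = a^{2} - 3 = -3 + a^{2}$)
$- 53 N{\left(2 \cdot 0 \right)} = - 53 \left(-3 + \left(2 \cdot 0\right)^{2}\right) = - 53 \left(-3 + 0^{2}\right) = - 53 \left(-3 + 0\right) = \left(-53\right) \left(-3\right) = 159$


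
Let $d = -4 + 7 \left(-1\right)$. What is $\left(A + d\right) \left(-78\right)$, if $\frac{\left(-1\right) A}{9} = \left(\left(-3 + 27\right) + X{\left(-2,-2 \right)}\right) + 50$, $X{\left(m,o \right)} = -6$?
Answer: $48594$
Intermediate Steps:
$d = -11$ ($d = -4 - 7 = -11$)
$A = -612$ ($A = - 9 \left(\left(\left(-3 + 27\right) - 6\right) + 50\right) = - 9 \left(\left(24 - 6\right) + 50\right) = - 9 \left(18 + 50\right) = \left(-9\right) 68 = -612$)
$\left(A + d\right) \left(-78\right) = \left(-612 - 11\right) \left(-78\right) = \left(-623\right) \left(-78\right) = 48594$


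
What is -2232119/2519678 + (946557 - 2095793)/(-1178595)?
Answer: 24085488473/269970899310 ≈ 0.089215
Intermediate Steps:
-2232119/2519678 + (946557 - 2095793)/(-1178595) = -2232119*1/2519678 - 1149236*(-1/1178595) = -2232119/2519678 + 104476/107145 = 24085488473/269970899310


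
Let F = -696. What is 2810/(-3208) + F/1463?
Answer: -3171899/2346652 ≈ -1.3517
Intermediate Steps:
2810/(-3208) + F/1463 = 2810/(-3208) - 696/1463 = 2810*(-1/3208) - 696*1/1463 = -1405/1604 - 696/1463 = -3171899/2346652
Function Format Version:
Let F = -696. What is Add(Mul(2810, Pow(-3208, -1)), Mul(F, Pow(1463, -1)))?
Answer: Rational(-3171899, 2346652) ≈ -1.3517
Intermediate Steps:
Add(Mul(2810, Pow(-3208, -1)), Mul(F, Pow(1463, -1))) = Add(Mul(2810, Pow(-3208, -1)), Mul(-696, Pow(1463, -1))) = Add(Mul(2810, Rational(-1, 3208)), Mul(-696, Rational(1, 1463))) = Add(Rational(-1405, 1604), Rational(-696, 1463)) = Rational(-3171899, 2346652)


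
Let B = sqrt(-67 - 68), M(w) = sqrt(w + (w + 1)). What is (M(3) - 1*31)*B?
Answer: 3*I*sqrt(15)*(-31 + sqrt(7)) ≈ -329.45*I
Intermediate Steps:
M(w) = sqrt(1 + 2*w) (M(w) = sqrt(w + (1 + w)) = sqrt(1 + 2*w))
B = 3*I*sqrt(15) (B = sqrt(-135) = 3*I*sqrt(15) ≈ 11.619*I)
(M(3) - 1*31)*B = (sqrt(1 + 2*3) - 1*31)*(3*I*sqrt(15)) = (sqrt(1 + 6) - 31)*(3*I*sqrt(15)) = (sqrt(7) - 31)*(3*I*sqrt(15)) = (-31 + sqrt(7))*(3*I*sqrt(15)) = 3*I*sqrt(15)*(-31 + sqrt(7))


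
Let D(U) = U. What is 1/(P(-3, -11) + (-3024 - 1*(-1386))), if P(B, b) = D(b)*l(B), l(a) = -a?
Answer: -1/1671 ≈ -0.00059844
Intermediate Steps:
P(B, b) = -B*b (P(B, b) = b*(-B) = -B*b)
1/(P(-3, -11) + (-3024 - 1*(-1386))) = 1/(-1*(-3)*(-11) + (-3024 - 1*(-1386))) = 1/(-33 + (-3024 + 1386)) = 1/(-33 - 1638) = 1/(-1671) = -1/1671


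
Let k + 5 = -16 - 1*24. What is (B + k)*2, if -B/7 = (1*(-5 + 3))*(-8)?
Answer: -314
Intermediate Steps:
k = -45 (k = -5 + (-16 - 1*24) = -5 + (-16 - 24) = -5 - 40 = -45)
B = -112 (B = -7*1*(-5 + 3)*(-8) = -7*1*(-2)*(-8) = -(-14)*(-8) = -7*16 = -112)
(B + k)*2 = (-112 - 45)*2 = -157*2 = -314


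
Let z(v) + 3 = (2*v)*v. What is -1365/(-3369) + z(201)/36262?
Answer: 107236487/40722226 ≈ 2.6334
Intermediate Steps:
z(v) = -3 + 2*v**2 (z(v) = -3 + (2*v)*v = -3 + 2*v**2)
-1365/(-3369) + z(201)/36262 = -1365/(-3369) + (-3 + 2*201**2)/36262 = -1365*(-1/3369) + (-3 + 2*40401)*(1/36262) = 455/1123 + (-3 + 80802)*(1/36262) = 455/1123 + 80799*(1/36262) = 455/1123 + 80799/36262 = 107236487/40722226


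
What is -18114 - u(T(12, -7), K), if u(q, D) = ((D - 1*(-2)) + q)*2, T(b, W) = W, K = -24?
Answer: -18056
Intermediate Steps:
u(q, D) = 4 + 2*D + 2*q (u(q, D) = ((D + 2) + q)*2 = ((2 + D) + q)*2 = (2 + D + q)*2 = 4 + 2*D + 2*q)
-18114 - u(T(12, -7), K) = -18114 - (4 + 2*(-24) + 2*(-7)) = -18114 - (4 - 48 - 14) = -18114 - 1*(-58) = -18114 + 58 = -18056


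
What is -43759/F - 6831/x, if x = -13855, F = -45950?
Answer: 184033079/127327450 ≈ 1.4454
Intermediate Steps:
-43759/F - 6831/x = -43759/(-45950) - 6831/(-13855) = -43759*(-1/45950) - 6831*(-1/13855) = 43759/45950 + 6831/13855 = 184033079/127327450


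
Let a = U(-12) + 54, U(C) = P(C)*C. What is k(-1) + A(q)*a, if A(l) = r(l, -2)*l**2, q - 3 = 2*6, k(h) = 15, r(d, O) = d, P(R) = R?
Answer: 668265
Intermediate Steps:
q = 15 (q = 3 + 2*6 = 3 + 12 = 15)
A(l) = l**3 (A(l) = l*l**2 = l**3)
U(C) = C**2 (U(C) = C*C = C**2)
a = 198 (a = (-12)**2 + 54 = 144 + 54 = 198)
k(-1) + A(q)*a = 15 + 15**3*198 = 15 + 3375*198 = 15 + 668250 = 668265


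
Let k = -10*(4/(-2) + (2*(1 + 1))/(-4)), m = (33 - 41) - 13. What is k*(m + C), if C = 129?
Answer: 3240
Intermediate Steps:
m = -21 (m = -8 - 13 = -21)
k = 30 (k = -10*(4*(-½) + (2*2)*(-¼)) = -10*(-2 + 4*(-¼)) = -10*(-2 - 1) = -10*(-3) = 30)
k*(m + C) = 30*(-21 + 129) = 30*108 = 3240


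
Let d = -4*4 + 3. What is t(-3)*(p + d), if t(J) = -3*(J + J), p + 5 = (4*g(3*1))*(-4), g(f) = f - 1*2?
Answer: -612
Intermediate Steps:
g(f) = -2 + f (g(f) = f - 2 = -2 + f)
d = -13 (d = -16 + 3 = -13)
p = -21 (p = -5 + (4*(-2 + 3*1))*(-4) = -5 + (4*(-2 + 3))*(-4) = -5 + (4*1)*(-4) = -5 + 4*(-4) = -5 - 16 = -21)
t(J) = -6*J
t(-3)*(p + d) = (-6*(-3))*(-21 - 13) = 18*(-34) = -612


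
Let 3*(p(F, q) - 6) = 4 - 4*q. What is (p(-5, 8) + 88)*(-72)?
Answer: -6096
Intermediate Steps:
p(F, q) = 22/3 - 4*q/3 (p(F, q) = 6 + (4 - 4*q)/3 = 6 + (4/3 - 4*q/3) = 22/3 - 4*q/3)
(p(-5, 8) + 88)*(-72) = ((22/3 - 4/3*8) + 88)*(-72) = ((22/3 - 32/3) + 88)*(-72) = (-10/3 + 88)*(-72) = (254/3)*(-72) = -6096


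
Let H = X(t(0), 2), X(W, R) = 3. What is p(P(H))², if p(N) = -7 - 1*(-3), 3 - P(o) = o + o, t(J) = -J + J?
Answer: 16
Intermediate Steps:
t(J) = 0
H = 3
P(o) = 3 - 2*o (P(o) = 3 - (o + o) = 3 - 2*o)
p(N) = -4 (p(N) = -7 + 3 = -4)
p(P(H))² = (-4)² = 16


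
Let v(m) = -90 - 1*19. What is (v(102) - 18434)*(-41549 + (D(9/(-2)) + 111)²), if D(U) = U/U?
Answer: 537839715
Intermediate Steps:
v(m) = -109 (v(m) = -90 - 19 = -109)
D(U) = 1
(v(102) - 18434)*(-41549 + (D(9/(-2)) + 111)²) = (-109 - 18434)*(-41549 + (1 + 111)²) = -18543*(-41549 + 112²) = -18543*(-41549 + 12544) = -18543*(-29005) = 537839715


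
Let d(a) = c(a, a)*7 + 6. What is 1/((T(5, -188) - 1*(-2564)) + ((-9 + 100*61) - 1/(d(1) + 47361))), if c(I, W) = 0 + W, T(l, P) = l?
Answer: 47374/410258839 ≈ 0.00011547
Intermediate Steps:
c(I, W) = W
d(a) = 6 + 7*a (d(a) = a*7 + 6 = 7*a + 6 = 6 + 7*a)
1/((T(5, -188) - 1*(-2564)) + ((-9 + 100*61) - 1/(d(1) + 47361))) = 1/((5 - 1*(-2564)) + ((-9 + 100*61) - 1/((6 + 7*1) + 47361))) = 1/((5 + 2564) + ((-9 + 6100) - 1/((6 + 7) + 47361))) = 1/(2569 + (6091 - 1/(13 + 47361))) = 1/(2569 + (6091 - 1/47374)) = 1/(2569 + 288555033/47374) = 1/(410258839/47374) = 47374/410258839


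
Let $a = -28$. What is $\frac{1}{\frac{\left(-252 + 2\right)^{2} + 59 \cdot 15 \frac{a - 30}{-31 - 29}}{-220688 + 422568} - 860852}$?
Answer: $- \frac{403760}{347577476809} \approx -1.1616 \cdot 10^{-6}$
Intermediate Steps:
$\frac{1}{\frac{\left(-252 + 2\right)^{2} + 59 \cdot 15 \frac{a - 30}{-31 - 29}}{-220688 + 422568} - 860852} = \frac{1}{\frac{\left(-252 + 2\right)^{2} + 59 \cdot 15 \frac{-28 - 30}{-31 - 29}}{-220688 + 422568} - 860852} = \frac{1}{\frac{\left(-250\right)^{2} + 885 \left(- \frac{58}{-60}\right)}{201880} - 860852} = \frac{1}{\left(62500 + 885 \left(\left(-58\right) \left(- \frac{1}{60}\right)\right)\right) \frac{1}{201880} - 860852} = \frac{1}{\left(62500 + 885 \cdot \frac{29}{30}\right) \frac{1}{201880} - 860852} = \frac{1}{\left(62500 + \frac{1711}{2}\right) \frac{1}{201880} - 860852} = \frac{1}{\frac{126711}{2} \cdot \frac{1}{201880} - 860852} = \frac{1}{\frac{126711}{403760} - 860852} = \frac{1}{- \frac{347577476809}{403760}} = - \frac{403760}{347577476809}$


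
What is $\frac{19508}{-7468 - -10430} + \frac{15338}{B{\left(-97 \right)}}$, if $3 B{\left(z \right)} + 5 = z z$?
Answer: $\frac{79936675}{6963662} \approx 11.479$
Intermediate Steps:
$B{\left(z \right)} = - \frac{5}{3} + \frac{z^{2}}{3}$ ($B{\left(z \right)} = - \frac{5}{3} + \frac{z z}{3} = - \frac{5}{3} + \frac{z^{2}}{3}$)
$\frac{19508}{-7468 - -10430} + \frac{15338}{B{\left(-97 \right)}} = \frac{19508}{-7468 - -10430} + \frac{15338}{- \frac{5}{3} + \frac{\left(-97\right)^{2}}{3}} = \frac{19508}{-7468 + 10430} + \frac{15338}{- \frac{5}{3} + \frac{1}{3} \cdot 9409} = \frac{19508}{2962} + \frac{15338}{- \frac{5}{3} + \frac{9409}{3}} = 19508 \cdot \frac{1}{2962} + \frac{15338}{\frac{9404}{3}} = \frac{9754}{1481} + 15338 \cdot \frac{3}{9404} = \frac{9754}{1481} + \frac{23007}{4702} = \frac{79936675}{6963662}$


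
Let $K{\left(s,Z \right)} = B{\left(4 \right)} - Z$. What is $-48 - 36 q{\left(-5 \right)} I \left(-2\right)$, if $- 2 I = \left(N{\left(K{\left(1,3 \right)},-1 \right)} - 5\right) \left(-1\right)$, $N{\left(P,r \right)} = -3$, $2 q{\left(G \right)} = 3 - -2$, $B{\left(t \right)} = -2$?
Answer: $-768$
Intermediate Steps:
$q{\left(G \right)} = \frac{5}{2}$ ($q{\left(G \right)} = \frac{3 - -2}{2} = \frac{3 + 2}{2} = \frac{1}{2} \cdot 5 = \frac{5}{2}$)
$K{\left(s,Z \right)} = -2 - Z$
$I = -4$ ($I = - \frac{\left(-3 - 5\right) \left(-1\right)}{2} = - \frac{\left(-8\right) \left(-1\right)}{2} = \left(- \frac{1}{2}\right) 8 = -4$)
$-48 - 36 q{\left(-5 \right)} I \left(-2\right) = -48 - 36 \cdot \frac{5}{2} \left(-4\right) \left(-2\right) = -48 - 36 \left(\left(-10\right) \left(-2\right)\right) = -48 - 720 = -768$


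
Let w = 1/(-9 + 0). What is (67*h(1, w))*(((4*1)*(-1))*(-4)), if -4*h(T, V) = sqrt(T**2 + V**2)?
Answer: -268*sqrt(82)/9 ≈ -269.65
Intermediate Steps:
w = -1/9 (w = 1/(-9) = -1/9 ≈ -0.11111)
h(T, V) = -sqrt(T**2 + V**2)/4
(67*h(1, w))*(((4*1)*(-1))*(-4)) = (67*(-sqrt(1**2 + (-1/9)**2)/4))*(((4*1)*(-1))*(-4)) = (67*(-sqrt(1 + 1/81)/4))*((4*(-1))*(-4)) = (67*(-sqrt(82)/36))*(-4*(-4)) = (67*(-sqrt(82)/36))*16 = -67*sqrt(82)/36*16 = -268*sqrt(82)/9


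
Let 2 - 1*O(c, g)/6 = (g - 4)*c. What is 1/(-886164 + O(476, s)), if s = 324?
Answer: -1/1800072 ≈ -5.5553e-7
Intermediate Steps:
O(c, g) = 12 - 6*c*(-4 + g) (O(c, g) = 12 - 6*(g - 4)*c = 12 - 6*(-4 + g)*c = 12 - 6*c*(-4 + g))
1/(-886164 + O(476, s)) = 1/(-886164 + (12 + 24*476 - 6*476*324)) = 1/(-886164 + (12 + 11424 - 925344)) = 1/(-886164 - 913908) = 1/(-1800072) = -1/1800072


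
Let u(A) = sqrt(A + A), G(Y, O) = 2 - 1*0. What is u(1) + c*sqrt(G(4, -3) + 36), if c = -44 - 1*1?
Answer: sqrt(2) - 45*sqrt(38) ≈ -275.98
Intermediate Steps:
G(Y, O) = 2 (G(Y, O) = 2 + 0 = 2)
u(A) = sqrt(2)*sqrt(A) (u(A) = sqrt(2*A) = sqrt(2)*sqrt(A))
c = -45 (c = -44 - 1 = -45)
u(1) + c*sqrt(G(4, -3) + 36) = sqrt(2)*sqrt(1) - 45*sqrt(2 + 36) = sqrt(2)*1 - 45*sqrt(38) = sqrt(2) - 45*sqrt(38)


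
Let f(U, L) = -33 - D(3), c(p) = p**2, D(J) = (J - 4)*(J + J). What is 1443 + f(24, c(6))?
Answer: 1416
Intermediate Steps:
D(J) = 2*J*(-4 + J) (D(J) = (-4 + J)*(2*J) = 2*J*(-4 + J))
f(U, L) = -27 (f(U, L) = -33 - 2*3*(-4 + 3) = -33 - 2*3*(-1) = -33 - 1*(-6) = -33 + 6 = -27)
1443 + f(24, c(6)) = 1443 - 27 = 1416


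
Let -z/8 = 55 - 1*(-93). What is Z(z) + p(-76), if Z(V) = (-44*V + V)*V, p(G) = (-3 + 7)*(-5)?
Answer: -60279828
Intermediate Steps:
p(G) = -20 (p(G) = 4*(-5) = -20)
z = -1184 (z = -8*(55 - 1*(-93)) = -8*(55 + 93) = -8*148 = -1184)
Z(V) = -43*V**2 (Z(V) = (-43*V)*V = -43*V**2)
Z(z) + p(-76) = -43*(-1184)**2 - 20 = -43*1401856 - 20 = -60279808 - 20 = -60279828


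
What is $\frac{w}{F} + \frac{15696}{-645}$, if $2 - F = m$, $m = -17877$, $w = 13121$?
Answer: $- \frac{90721913}{3843985} \approx -23.601$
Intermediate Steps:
$F = 17879$ ($F = 2 - -17877 = 2 + 17877 = 17879$)
$\frac{w}{F} + \frac{15696}{-645} = \frac{13121}{17879} + \frac{15696}{-645} = 13121 \cdot \frac{1}{17879} + 15696 \left(- \frac{1}{645}\right) = \frac{13121}{17879} - \frac{5232}{215} = - \frac{90721913}{3843985}$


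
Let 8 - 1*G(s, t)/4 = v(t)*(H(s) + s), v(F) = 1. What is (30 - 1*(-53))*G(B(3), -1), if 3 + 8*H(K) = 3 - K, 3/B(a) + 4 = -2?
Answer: 11205/4 ≈ 2801.3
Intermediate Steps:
B(a) = -1/2 (B(a) = 3/(-4 - 2) = 3/(-6) = 3*(-1/6) = -1/2)
H(K) = -K/8 (H(K) = -3/8 + (3 - K)/8 = -3/8 + (3/8 - K/8) = -K/8)
G(s, t) = 32 - 7*s/2 (G(s, t) = 32 - 4*(-s/8 + s) = 32 - 4*7*s/8 = 32 - 7*s/2)
(30 - 1*(-53))*G(B(3), -1) = (30 - 1*(-53))*(32 - 7/2*(-1/2)) = (30 + 53)*(32 + 7/4) = 83*(135/4) = 11205/4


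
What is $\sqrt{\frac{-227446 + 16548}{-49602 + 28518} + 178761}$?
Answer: $\frac{\sqrt{19867494429762}}{10542} \approx 422.81$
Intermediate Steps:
$\sqrt{\frac{-227446 + 16548}{-49602 + 28518} + 178761} = \sqrt{- \frac{210898}{-21084} + 178761} = \sqrt{\left(-210898\right) \left(- \frac{1}{21084}\right) + 178761} = \sqrt{\frac{105449}{10542} + 178761} = \sqrt{\frac{1884603911}{10542}} = \frac{\sqrt{19867494429762}}{10542}$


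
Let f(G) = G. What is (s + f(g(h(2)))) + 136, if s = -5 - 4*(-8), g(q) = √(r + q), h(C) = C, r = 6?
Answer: 163 + 2*√2 ≈ 165.83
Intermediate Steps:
g(q) = √(6 + q)
s = 27 (s = -5 + 32 = 27)
(s + f(g(h(2)))) + 136 = (27 + √(6 + 2)) + 136 = (27 + √8) + 136 = (27 + 2*√2) + 136 = 163 + 2*√2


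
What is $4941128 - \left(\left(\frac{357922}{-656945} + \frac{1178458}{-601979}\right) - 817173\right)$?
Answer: $\frac{2277219553383449103}{395467094155} \approx 5.7583 \cdot 10^{6}$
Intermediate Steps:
$4941128 - \left(\left(\frac{357922}{-656945} + \frac{1178458}{-601979}\right) - 817173\right) = 4941128 - \left(\left(357922 \left(- \frac{1}{656945}\right) + 1178458 \left(- \frac{1}{601979}\right)\right) - 817173\right) = 4941128 - \left(\left(- \frac{357922}{656945} - \frac{1178458}{601979}\right) - 817173\right) = 4941128 - \left(- \frac{989643618448}{395467094155} - 817173\right) = 4941128 - - \frac{323166021375542263}{395467094155} = 4941128 + \frac{323166021375542263}{395467094155} = \frac{2277219553383449103}{395467094155}$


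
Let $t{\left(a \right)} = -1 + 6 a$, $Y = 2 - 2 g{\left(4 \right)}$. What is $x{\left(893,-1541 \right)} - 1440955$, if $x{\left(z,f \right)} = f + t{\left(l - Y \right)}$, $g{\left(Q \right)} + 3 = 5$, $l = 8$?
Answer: $-1442437$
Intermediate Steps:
$g{\left(Q \right)} = 2$ ($g{\left(Q \right)} = -3 + 5 = 2$)
$Y = -2$ ($Y = 2 - 4 = -2$)
$x{\left(z,f \right)} = 59 + f$ ($x{\left(z,f \right)} = f - \left(1 - 6 \left(8 - -2\right)\right) = f - \left(1 - 6 \left(8 + 2\right)\right) = f + \left(-1 + 6 \cdot 10\right) = f + \left(-1 + 60\right) = f + 59 = 59 + f$)
$x{\left(893,-1541 \right)} - 1440955 = \left(59 - 1541\right) - 1440955 = -1482 - 1440955 = -1442437$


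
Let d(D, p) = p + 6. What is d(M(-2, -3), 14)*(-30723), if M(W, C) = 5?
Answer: -614460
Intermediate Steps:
d(D, p) = 6 + p
d(M(-2, -3), 14)*(-30723) = (6 + 14)*(-30723) = 20*(-30723) = -614460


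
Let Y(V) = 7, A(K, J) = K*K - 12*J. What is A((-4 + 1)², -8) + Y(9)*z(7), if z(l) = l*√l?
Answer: 177 + 49*√7 ≈ 306.64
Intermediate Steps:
z(l) = l^(3/2)
A(K, J) = K² - 12*J
A((-4 + 1)², -8) + Y(9)*z(7) = (((-4 + 1)²)² - 12*(-8)) + 7*7^(3/2) = (((-3)²)² + 96) + 7*(7*√7) = (9² + 96) + 49*√7 = (81 + 96) + 49*√7 = 177 + 49*√7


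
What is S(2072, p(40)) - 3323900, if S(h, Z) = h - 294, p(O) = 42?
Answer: -3322122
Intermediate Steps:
S(h, Z) = -294 + h
S(2072, p(40)) - 3323900 = (-294 + 2072) - 3323900 = 1778 - 3323900 = -3322122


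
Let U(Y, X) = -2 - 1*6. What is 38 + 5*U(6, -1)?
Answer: -2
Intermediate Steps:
U(Y, X) = -8 (U(Y, X) = -2 - 6 = -8)
38 + 5*U(6, -1) = 38 + 5*(-8) = 38 - 40 = -2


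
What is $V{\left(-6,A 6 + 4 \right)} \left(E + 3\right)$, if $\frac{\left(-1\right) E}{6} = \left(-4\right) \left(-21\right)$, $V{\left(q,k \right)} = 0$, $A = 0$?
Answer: $0$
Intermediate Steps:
$E = -504$ ($E = - 6 \left(\left(-4\right) \left(-21\right)\right) = \left(-6\right) 84 = -504$)
$V{\left(-6,A 6 + 4 \right)} \left(E + 3\right) = 0 \left(-504 + 3\right) = 0 \left(-501\right) = 0$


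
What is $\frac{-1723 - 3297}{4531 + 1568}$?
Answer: $- \frac{5020}{6099} \approx -0.82309$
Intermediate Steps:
$\frac{-1723 - 3297}{4531 + 1568} = - \frac{5020}{6099}$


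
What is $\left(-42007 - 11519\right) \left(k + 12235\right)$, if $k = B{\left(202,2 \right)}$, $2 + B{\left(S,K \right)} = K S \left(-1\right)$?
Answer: $-633159054$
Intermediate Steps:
$B{\left(S,K \right)} = -2 - K S$ ($B{\left(S,K \right)} = -2 + K S \left(-1\right) = -2 - K S$)
$k = -406$ ($k = -2 - 2 \cdot 202 = -2 - 404 = -406$)
$\left(-42007 - 11519\right) \left(k + 12235\right) = \left(-42007 - 11519\right) \left(-406 + 12235\right) = \left(-53526\right) 11829 = -633159054$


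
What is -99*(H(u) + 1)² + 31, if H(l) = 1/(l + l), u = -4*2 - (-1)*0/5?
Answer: -14339/256 ≈ -56.012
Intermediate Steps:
u = -8 (u = -8 - (-1)*0*(⅕) = -8 - (-1)*0 = -8 - 1*0 = -8 + 0 = -8)
H(l) = 1/(2*l)
-99*(H(u) + 1)² + 31 = -99*((½)/(-8) + 1)² + 31 = -99*((½)*(-⅛) + 1)² + 31 = -99*(-1/16 + 1)² + 31 = -99*(15/16)² + 31 = -99*225/256 + 31 = -22275/256 + 31 = -14339/256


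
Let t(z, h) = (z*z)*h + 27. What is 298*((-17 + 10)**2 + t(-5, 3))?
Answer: 44998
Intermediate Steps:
t(z, h) = 27 + h*z**2 (t(z, h) = z**2*h + 27 = h*z**2 + 27 = 27 + h*z**2)
298*((-17 + 10)**2 + t(-5, 3)) = 298*((-17 + 10)**2 + (27 + 3*(-5)**2)) = 298*((-7)**2 + (27 + 3*25)) = 298*(49 + (27 + 75)) = 298*(49 + 102) = 298*151 = 44998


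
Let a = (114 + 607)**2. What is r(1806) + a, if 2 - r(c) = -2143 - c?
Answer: 523792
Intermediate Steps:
r(c) = 2145 + c (r(c) = 2 - (-2143 - c) = 2 + (2143 + c) = 2145 + c)
a = 519841 (a = 721**2 = 519841)
r(1806) + a = (2145 + 1806) + 519841 = 3951 + 519841 = 523792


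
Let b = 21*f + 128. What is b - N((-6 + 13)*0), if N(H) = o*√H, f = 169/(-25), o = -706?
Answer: -349/25 ≈ -13.960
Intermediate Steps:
f = -169/25 (f = 169*(-1/25) = -169/25 ≈ -6.7600)
N(H) = -706*√H
b = -349/25 (b = 21*(-169/25) + 128 = -3549/25 + 128 = -349/25 ≈ -13.960)
b - N((-6 + 13)*0) = -349/25 - (-706)*√((-6 + 13)*0) = -349/25 - (-706)*√(7*0) = -349/25 - (-706)*√0 = -349/25 - (-706)*0 = -349/25 - 1*0 = -349/25 + 0 = -349/25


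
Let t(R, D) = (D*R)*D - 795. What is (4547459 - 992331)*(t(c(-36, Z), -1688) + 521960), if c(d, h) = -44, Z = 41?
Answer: -443857627701288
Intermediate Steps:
t(R, D) = -795 + R*D² (t(R, D) = R*D² - 795 = -795 + R*D²)
(4547459 - 992331)*(t(c(-36, Z), -1688) + 521960) = (4547459 - 992331)*((-795 - 44*(-1688)²) + 521960) = 3555128*((-795 - 44*2849344) + 521960) = 3555128*((-795 - 125371136) + 521960) = 3555128*(-125371931 + 521960) = 3555128*(-124849971) = -443857627701288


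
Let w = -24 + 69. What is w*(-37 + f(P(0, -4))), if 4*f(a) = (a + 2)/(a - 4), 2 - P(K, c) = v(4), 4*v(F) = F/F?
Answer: -6735/4 ≈ -1683.8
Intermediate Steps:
v(F) = 1/4 (v(F) = (F/F)/4 = (1/4)*1 = 1/4)
P(K, c) = 7/4 (P(K, c) = 2 - 1*1/4 = 2 - 1/4 = 7/4)
f(a) = (2 + a)/(4*(-4 + a)) (f(a) = ((a + 2)/(a - 4))/4 = ((2 + a)/(-4 + a))/4 = (2 + a)/(4*(-4 + a)))
w = 45
w*(-37 + f(P(0, -4))) = 45*(-37 + (2 + 7/4)/(4*(-4 + 7/4))) = 45*(-37 + (1/4)*(15/4)/(-9/4)) = 45*(-37 + (1/4)*(-4/9)*(15/4)) = 45*(-37 - 5/12) = 45*(-449/12) = -6735/4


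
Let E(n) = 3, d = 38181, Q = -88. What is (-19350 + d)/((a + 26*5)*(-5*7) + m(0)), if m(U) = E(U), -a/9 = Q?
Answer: -18831/32267 ≈ -0.58360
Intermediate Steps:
a = 792 (a = -9*(-88) = 792)
m(U) = 3
(-19350 + d)/((a + 26*5)*(-5*7) + m(0)) = (-19350 + 38181)/((792 + 26*5)*(-5*7) + 3) = 18831/((792 + 130)*(-35) + 3) = 18831/(922*(-35) + 3) = 18831/(-32270 + 3) = 18831/(-32267) = 18831*(-1/32267) = -18831/32267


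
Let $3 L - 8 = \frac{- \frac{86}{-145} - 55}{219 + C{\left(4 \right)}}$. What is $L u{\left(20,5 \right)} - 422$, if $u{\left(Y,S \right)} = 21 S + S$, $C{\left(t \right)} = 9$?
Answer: $- \frac{1362895}{9918} \approx -137.42$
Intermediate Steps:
$u{\left(Y,S \right)} = 22 S$
$L = \frac{256591}{99180}$ ($L = \frac{8}{3} + \frac{\left(- \frac{86}{-145} - 55\right) \frac{1}{219 + 9}}{3} = \frac{8}{3} + \frac{\left(\left(-86\right) \left(- \frac{1}{145}\right) - 55\right) \frac{1}{228}}{3} = \frac{8}{3} + \frac{\left(\frac{86}{145} - 55\right) \frac{1}{228}}{3} = \frac{8}{3} + \frac{\left(- \frac{7889}{145}\right) \frac{1}{228}}{3} = \frac{8}{3} + \frac{1}{3} \left(- \frac{7889}{33060}\right) = \frac{8}{3} - \frac{7889}{99180} = \frac{256591}{99180} \approx 2.5871$)
$L u{\left(20,5 \right)} - 422 = \frac{256591 \cdot 22 \cdot 5}{99180} - 422 = \frac{256591}{99180} \cdot 110 - 422 = \frac{2822501}{9918} - 422 = - \frac{1362895}{9918}$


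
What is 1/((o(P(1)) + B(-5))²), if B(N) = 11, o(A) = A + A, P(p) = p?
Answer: 1/169 ≈ 0.0059172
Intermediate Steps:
o(A) = 2*A
1/((o(P(1)) + B(-5))²) = 1/((2*1 + 11)²) = 1/((2 + 11)²) = 1/(13²) = 1/169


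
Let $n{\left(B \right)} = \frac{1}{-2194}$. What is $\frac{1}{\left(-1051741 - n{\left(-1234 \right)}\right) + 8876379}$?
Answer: $\frac{2194}{17167255773} \approx 1.278 \cdot 10^{-7}$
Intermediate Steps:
$n{\left(B \right)} = - \frac{1}{2194}$
$\frac{1}{\left(-1051741 - n{\left(-1234 \right)}\right) + 8876379} = \frac{1}{\left(-1051741 - - \frac{1}{2194}\right) + 8876379} = \frac{1}{\left(-1051741 + \frac{1}{2194}\right) + 8876379} = \frac{1}{- \frac{2307519753}{2194} + 8876379} = \frac{1}{\frac{17167255773}{2194}} = \frac{2194}{17167255773}$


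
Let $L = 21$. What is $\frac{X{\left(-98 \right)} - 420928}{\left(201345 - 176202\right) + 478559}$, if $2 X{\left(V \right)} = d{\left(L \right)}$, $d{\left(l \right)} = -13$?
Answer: $- \frac{841869}{1007404} \approx -0.83568$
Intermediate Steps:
$X{\left(V \right)} = - \frac{13}{2}$ ($X{\left(V \right)} = \frac{1}{2} \left(-13\right) = - \frac{13}{2}$)
$\frac{X{\left(-98 \right)} - 420928}{\left(201345 - 176202\right) + 478559} = \frac{- \frac{13}{2} - 420928}{\left(201345 - 176202\right) + 478559} = - \frac{841869}{2 \left(25143 + 478559\right)} = - \frac{841869}{2 \cdot 503702} = \left(- \frac{841869}{2}\right) \frac{1}{503702} = - \frac{841869}{1007404}$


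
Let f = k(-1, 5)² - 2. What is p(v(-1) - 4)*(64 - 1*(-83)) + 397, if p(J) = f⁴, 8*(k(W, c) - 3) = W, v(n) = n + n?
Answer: 3807633910099/16777216 ≈ 2.2695e+5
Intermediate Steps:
v(n) = 2*n
k(W, c) = 3 + W/8
f = 401/64 (f = (3 + (⅛)*(-1))² - 2 = (3 - ⅛)² - 2 = (23/8)² - 2 = 529/64 - 2 = 401/64 ≈ 6.2656)
p(J) = 25856961601/16777216 (p(J) = (401/64)⁴ = 25856961601/16777216)
p(v(-1) - 4)*(64 - 1*(-83)) + 397 = 25856961601*(64 - 1*(-83))/16777216 + 397 = 25856961601*(64 + 83)/16777216 + 397 = (25856961601/16777216)*147 + 397 = 3800973355347/16777216 + 397 = 3807633910099/16777216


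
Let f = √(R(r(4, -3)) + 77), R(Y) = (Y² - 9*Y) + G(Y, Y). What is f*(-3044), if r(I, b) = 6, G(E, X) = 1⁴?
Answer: -6088*√15 ≈ -23579.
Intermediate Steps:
G(E, X) = 1
R(Y) = 1 + Y² - 9*Y (R(Y) = (Y² - 9*Y) + 1 = 1 + Y² - 9*Y)
f = 2*√15 (f = √((1 + 6² - 9*6) + 77) = √((1 + 36 - 54) + 77) = √(-17 + 77) = √60 = 2*√15 ≈ 7.7460)
f*(-3044) = (2*√15)*(-3044) = -6088*√15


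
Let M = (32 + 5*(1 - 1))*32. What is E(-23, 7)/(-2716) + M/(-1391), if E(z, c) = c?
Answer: -398703/539708 ≈ -0.73874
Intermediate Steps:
M = 1024 (M = (32 + 5*0)*32 = (32 + 0)*32 = 32*32 = 1024)
E(-23, 7)/(-2716) + M/(-1391) = 7/(-2716) + 1024/(-1391) = 7*(-1/2716) + 1024*(-1/1391) = -1/388 - 1024/1391 = -398703/539708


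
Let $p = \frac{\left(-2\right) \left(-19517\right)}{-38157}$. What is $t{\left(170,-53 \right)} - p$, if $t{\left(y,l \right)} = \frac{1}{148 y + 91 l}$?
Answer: $\frac{264624205}{258666303} \approx 1.023$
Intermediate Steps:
$t{\left(y,l \right)} = \frac{1}{91 l + 148 y}$
$p = - \frac{39034}{38157}$ ($p = 39034 \left(- \frac{1}{38157}\right) = - \frac{39034}{38157} \approx -1.023$)
$t{\left(170,-53 \right)} - p = \frac{1}{91 \left(-53\right) + 148 \cdot 170} - - \frac{39034}{38157} = \frac{1}{-4823 + 25160} + \frac{39034}{38157} = \frac{1}{20337} + \frac{39034}{38157} = \frac{264624205}{258666303}$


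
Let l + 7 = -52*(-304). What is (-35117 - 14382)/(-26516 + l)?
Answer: 49499/10715 ≈ 4.6196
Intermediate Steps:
l = 15801 (l = -7 - 52*(-304) = -7 + 15808 = 15801)
(-35117 - 14382)/(-26516 + l) = (-35117 - 14382)/(-26516 + 15801) = -49499/(-10715) = -49499*(-1/10715) = 49499/10715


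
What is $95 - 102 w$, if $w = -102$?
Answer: $10499$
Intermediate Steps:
$95 - 102 w = 95 - -10404 = 95 + 10404 = 10499$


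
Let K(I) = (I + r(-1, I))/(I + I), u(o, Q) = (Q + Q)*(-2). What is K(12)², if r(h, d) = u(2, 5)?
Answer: ⅑ ≈ 0.11111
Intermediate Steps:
u(o, Q) = -4*Q (u(o, Q) = (2*Q)*(-2) = -4*Q)
r(h, d) = -20 (r(h, d) = -4*5 = -20)
K(I) = (-20 + I)/(2*I) (K(I) = (I - 20)/(I + I) = (-20 + I)/((2*I)) = (-20 + I)*(1/(2*I)) = (-20 + I)/(2*I))
K(12)² = ((½)*(-20 + 12)/12)² = ((½)*(1/12)*(-8))² = (-⅓)² = ⅑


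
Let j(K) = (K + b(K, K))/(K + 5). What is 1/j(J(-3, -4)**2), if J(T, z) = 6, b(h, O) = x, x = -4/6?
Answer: 123/106 ≈ 1.1604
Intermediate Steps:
x = -2/3 (x = -4*1/6 = -2/3 ≈ -0.66667)
b(h, O) = -2/3
j(K) = (-2/3 + K)/(5 + K) (j(K) = (K - 2/3)/(K + 5) = (-2/3 + K)/(5 + K))
1/j(J(-3, -4)**2) = 1/((-2/3 + 6**2)/(5 + 6**2)) = 1/((-2/3 + 36)/(5 + 36)) = 1/((106/3)/41) = 1/((1/41)*(106/3)) = 1/(106/123) = 123/106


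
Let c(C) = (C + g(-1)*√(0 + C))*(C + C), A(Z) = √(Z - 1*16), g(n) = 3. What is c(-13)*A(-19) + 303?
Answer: 303 + 78*√455 + 338*I*√35 ≈ 1966.8 + 1999.6*I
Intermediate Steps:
A(Z) = √(-16 + Z) (A(Z) = √(Z - 16) = √(-16 + Z))
c(C) = 2*C*(C + 3*√C) (c(C) = (C + 3*√(0 + C))*(C + C) = (C + 3*√C)*(2*C) = 2*C*(C + 3*√C))
c(-13)*A(-19) + 303 = (2*(-13)² + 6*(-13)^(3/2))*√(-16 - 19) + 303 = (2*169 + 6*(-13*I*√13))*√(-35) + 303 = (338 - 78*I*√13)*(I*√35) + 303 = I*√35*(338 - 78*I*√13) + 303 = 303 + I*√35*(338 - 78*I*√13)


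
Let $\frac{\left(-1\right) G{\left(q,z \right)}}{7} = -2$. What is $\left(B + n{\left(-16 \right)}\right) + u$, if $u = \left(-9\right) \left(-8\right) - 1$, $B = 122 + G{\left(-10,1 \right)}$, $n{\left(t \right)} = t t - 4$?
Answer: $459$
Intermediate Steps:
$G{\left(q,z \right)} = 14$ ($G{\left(q,z \right)} = \left(-7\right) \left(-2\right) = 14$)
$n{\left(t \right)} = -4 + t^{2}$ ($n{\left(t \right)} = t^{2} - 4 = -4 + t^{2}$)
$B = 136$ ($B = 122 + 14 = 136$)
$u = 71$ ($u = 72 - 1 = 71$)
$\left(B + n{\left(-16 \right)}\right) + u = \left(136 - \left(4 - \left(-16\right)^{2}\right)\right) + 71 = \left(136 + \left(-4 + 256\right)\right) + 71 = \left(136 + 252\right) + 71 = 388 + 71 = 459$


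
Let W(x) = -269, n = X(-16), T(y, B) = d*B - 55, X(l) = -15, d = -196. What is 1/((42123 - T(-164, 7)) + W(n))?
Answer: 1/43281 ≈ 2.3105e-5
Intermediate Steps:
T(y, B) = -55 - 196*B (T(y, B) = -196*B - 55 = -55 - 196*B)
n = -15
1/((42123 - T(-164, 7)) + W(n)) = 1/((42123 - (-55 - 196*7)) - 269) = 1/((42123 - (-55 - 1372)) - 269) = 1/((42123 - 1*(-1427)) - 269) = 1/((42123 + 1427) - 269) = 1/(43550 - 269) = 1/43281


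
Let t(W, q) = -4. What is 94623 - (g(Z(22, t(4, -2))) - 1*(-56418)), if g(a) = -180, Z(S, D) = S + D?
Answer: 38385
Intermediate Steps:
Z(S, D) = D + S
94623 - (g(Z(22, t(4, -2))) - 1*(-56418)) = 94623 - (-180 - 1*(-56418)) = 94623 - (-180 + 56418) = 94623 - 1*56238 = 94623 - 56238 = 38385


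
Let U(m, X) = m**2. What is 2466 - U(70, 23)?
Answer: -2434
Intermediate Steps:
2466 - U(70, 23) = 2466 - 1*70**2 = 2466 - 1*4900 = 2466 - 4900 = -2434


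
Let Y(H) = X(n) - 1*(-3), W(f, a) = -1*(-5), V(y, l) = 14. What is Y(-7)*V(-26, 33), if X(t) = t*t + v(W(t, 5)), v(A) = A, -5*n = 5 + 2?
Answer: 3486/25 ≈ 139.44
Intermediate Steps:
W(f, a) = 5
n = -7/5 (n = -(5 + 2)/5 = -1/5*7 = -7/5 ≈ -1.4000)
X(t) = 5 + t**2 (X(t) = t*t + 5 = t**2 + 5 = 5 + t**2)
Y(H) = 249/25 (Y(H) = (5 + (-7/5)**2) - 1*(-3) = (5 + 49/25) + 3 = 174/25 + 3 = 249/25)
Y(-7)*V(-26, 33) = (249/25)*14 = 3486/25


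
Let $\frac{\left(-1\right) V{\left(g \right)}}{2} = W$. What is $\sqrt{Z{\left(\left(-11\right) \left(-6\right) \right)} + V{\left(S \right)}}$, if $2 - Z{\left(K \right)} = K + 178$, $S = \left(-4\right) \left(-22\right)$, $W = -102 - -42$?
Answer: $i \sqrt{122} \approx 11.045 i$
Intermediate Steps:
$W = -60$ ($W = -102 + 42 = -60$)
$S = 88$
$V{\left(g \right)} = 120$ ($V{\left(g \right)} = \left(-2\right) \left(-60\right) = 120$)
$Z{\left(K \right)} = -176 - K$ ($Z{\left(K \right)} = 2 - \left(K + 178\right) = 2 - \left(178 + K\right) = -176 - K$)
$\sqrt{Z{\left(\left(-11\right) \left(-6\right) \right)} + V{\left(S \right)}} = \sqrt{\left(-176 - \left(-11\right) \left(-6\right)\right) + 120} = \sqrt{\left(-176 - 66\right) + 120} = \sqrt{-242 + 120} = \sqrt{-122} = i \sqrt{122}$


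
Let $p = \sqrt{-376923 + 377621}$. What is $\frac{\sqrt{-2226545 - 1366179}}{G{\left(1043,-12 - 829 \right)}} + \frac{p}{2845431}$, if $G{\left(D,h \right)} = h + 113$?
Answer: $\frac{\sqrt{698}}{2845431} - \frac{i \sqrt{898181}}{364} \approx 9.285 \cdot 10^{-6} - 2.6036 i$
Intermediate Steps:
$G{\left(D,h \right)} = 113 + h$
$p = \sqrt{698} \approx 26.42$
$\frac{\sqrt{-2226545 - 1366179}}{G{\left(1043,-12 - 829 \right)}} + \frac{p}{2845431} = \frac{\sqrt{-2226545 - 1366179}}{113 - 841} + \frac{\sqrt{698}}{2845431} = \frac{\sqrt{-3592724}}{113 - 841} + \sqrt{698} \cdot \frac{1}{2845431} = \frac{2 i \sqrt{898181}}{113 - 841} + \frac{\sqrt{698}}{2845431} = \frac{2 i \sqrt{898181}}{-728} + \frac{\sqrt{698}}{2845431} = 2 i \sqrt{898181} \left(- \frac{1}{728}\right) + \frac{\sqrt{698}}{2845431} = - \frac{i \sqrt{898181}}{364} + \frac{\sqrt{698}}{2845431} = \frac{\sqrt{698}}{2845431} - \frac{i \sqrt{898181}}{364}$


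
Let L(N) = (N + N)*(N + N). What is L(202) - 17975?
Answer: 145241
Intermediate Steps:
L(N) = 4*N² (L(N) = (2*N)*(2*N) = 4*N²)
L(202) - 17975 = 4*202² - 17975 = 4*40804 - 17975 = 163216 - 17975 = 145241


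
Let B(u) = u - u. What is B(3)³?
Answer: 0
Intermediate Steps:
B(u) = 0
B(3)³ = 0³ = 0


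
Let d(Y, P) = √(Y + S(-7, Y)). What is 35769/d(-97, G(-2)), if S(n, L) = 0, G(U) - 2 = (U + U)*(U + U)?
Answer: -35769*I*√97/97 ≈ -3631.8*I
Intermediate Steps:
G(U) = 2 + 4*U² (G(U) = 2 + (U + U)*(U + U) = 2 + (2*U)*(2*U) = 2 + 4*U²)
d(Y, P) = √Y (d(Y, P) = √(Y + 0) = √Y)
35769/d(-97, G(-2)) = 35769/(√(-97)) = 35769/((I*√97)) = 35769*(-I*√97/97) = -35769*I*√97/97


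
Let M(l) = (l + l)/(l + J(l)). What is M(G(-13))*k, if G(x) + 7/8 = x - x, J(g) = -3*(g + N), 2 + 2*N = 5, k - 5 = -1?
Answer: 28/11 ≈ 2.5455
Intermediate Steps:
k = 4 (k = 5 - 1 = 4)
N = 3/2 (N = -1 + (1/2)*5 = -1 + 5/2 = 3/2 ≈ 1.5000)
J(g) = -9/2 - 3*g (J(g) = -3*(g + 3/2) = -3*(3/2 + g) = -9/2 - 3*g)
G(x) = -7/8 (G(x) = -7/8 + (x - x) = -7/8 + 0 = -7/8)
M(l) = 2*l/(-9/2 - 2*l) (M(l) = (l + l)/(l + (-9/2 - 3*l)) = (2*l)/(-9/2 - 2*l) = 2*l/(-9/2 - 2*l))
M(G(-13))*k = -4*(-7/8)/(9 + 4*(-7/8))*4 = -4*(-7/8)/(9 - 7/2)*4 = -4*(-7/8)/11/2*4 = -4*(-7/8)*2/11*4 = (7/11)*4 = 28/11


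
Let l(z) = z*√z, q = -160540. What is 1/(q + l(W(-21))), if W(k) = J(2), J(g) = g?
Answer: -40135/6443272898 - √2/12886545796 ≈ -6.2291e-6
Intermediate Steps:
W(k) = 2
l(z) = z^(3/2)
1/(q + l(W(-21))) = 1/(-160540 + 2^(3/2)) = 1/(-160540 + 2*√2)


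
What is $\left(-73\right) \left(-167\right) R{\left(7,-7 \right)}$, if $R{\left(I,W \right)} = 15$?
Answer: $182865$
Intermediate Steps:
$\left(-73\right) \left(-167\right) R{\left(7,-7 \right)} = \left(-73\right) \left(-167\right) 15 = 12191 \cdot 15 = 182865$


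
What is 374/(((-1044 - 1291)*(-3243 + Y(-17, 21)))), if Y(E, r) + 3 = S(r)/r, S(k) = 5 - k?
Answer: 3927/79602485 ≈ 4.9333e-5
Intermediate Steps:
Y(E, r) = -3 + (5 - r)/r
374/(((-1044 - 1291)*(-3243 + Y(-17, 21)))) = 374/(((-1044 - 1291)*(-3243 + (-4 + 5/21)))) = 374/((-2335*(-3243 + (-4 + 5*(1/21))))) = 374/((-2335*(-3243 + (-4 + 5/21)))) = 374/((-2335*(-3243 - 79/21))) = 374/((-2335*(-68182/21))) = 374/(159204970/21) = 374*(21/159204970) = 3927/79602485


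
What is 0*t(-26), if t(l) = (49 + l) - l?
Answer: 0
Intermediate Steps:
t(l) = 49
0*t(-26) = 0*49 = 0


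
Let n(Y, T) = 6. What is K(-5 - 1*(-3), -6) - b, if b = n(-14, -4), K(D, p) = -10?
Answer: -16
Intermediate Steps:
b = 6
K(-5 - 1*(-3), -6) - b = -10 - 1*6 = -10 - 6 = -16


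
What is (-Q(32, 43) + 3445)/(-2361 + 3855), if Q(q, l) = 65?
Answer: 1690/747 ≈ 2.2624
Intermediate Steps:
(-Q(32, 43) + 3445)/(-2361 + 3855) = (-1*65 + 3445)/(-2361 + 3855) = (-65 + 3445)/1494 = 3380*(1/1494) = 1690/747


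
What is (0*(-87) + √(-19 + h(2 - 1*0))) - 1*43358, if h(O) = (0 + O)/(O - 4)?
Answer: -43358 + 2*I*√5 ≈ -43358.0 + 4.4721*I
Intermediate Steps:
h(O) = O/(-4 + O)
(0*(-87) + √(-19 + h(2 - 1*0))) - 1*43358 = (0*(-87) + √(-19 + (2 - 1*0)/(-4 + (2 - 1*0)))) - 1*43358 = (0 + √(-19 + (2 + 0)/(-4 + (2 + 0)))) - 43358 = (0 + √(-19 + 2/(-4 + 2))) - 43358 = (0 + √(-19 + 2/(-2))) - 43358 = (0 + √(-19 + 2*(-½))) - 43358 = (0 + √(-19 - 1)) - 43358 = (0 + √(-20)) - 43358 = (0 + 2*I*√5) - 43358 = 2*I*√5 - 43358 = -43358 + 2*I*√5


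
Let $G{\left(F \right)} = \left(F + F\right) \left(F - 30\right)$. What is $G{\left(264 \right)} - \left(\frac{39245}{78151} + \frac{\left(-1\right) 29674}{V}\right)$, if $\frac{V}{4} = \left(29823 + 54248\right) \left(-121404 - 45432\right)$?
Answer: $\frac{270862281354132491797}{2192302692481512} \approx 1.2355 \cdot 10^{5}$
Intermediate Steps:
$V = -56104277424$ ($V = 4 \left(29823 + 54248\right) \left(-121404 - 45432\right) = 4 \cdot 84071 \left(-166836\right) = 4 \left(-14026069356\right) = -56104277424$)
$G{\left(F \right)} = 2 F \left(-30 + F\right)$
$G{\left(264 \right)} - \left(\frac{39245}{78151} + \frac{\left(-1\right) 29674}{V}\right) = 2 \cdot 264 \left(-30 + 264\right) - \left(\frac{39245}{78151} + \frac{\left(-1\right) 29674}{-56104277424}\right) = 2 \cdot 264 \cdot 234 - \left(39245 \cdot \frac{1}{78151} - - \frac{14837}{28052138712}\right) = 123552 - \left(\frac{39245}{78151} + \frac{14837}{28052138712}\right) = 123552 - \frac{1100907343278827}{2192302692481512} = \frac{270862281354132491797}{2192302692481512}$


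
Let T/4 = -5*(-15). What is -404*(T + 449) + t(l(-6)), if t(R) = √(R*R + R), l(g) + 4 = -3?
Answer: -302596 + √42 ≈ -3.0259e+5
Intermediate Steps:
l(g) = -7 (l(g) = -4 - 3 = -7)
t(R) = √(R + R²) (t(R) = √(R² + R) = √(R + R²))
T = 300 (T = 4*(-5*(-15)) = 4*75 = 300)
-404*(T + 449) + t(l(-6)) = -404*(300 + 449) + √(-7*(1 - 7)) = -404*749 + √(-7*(-6)) = -302596 + √42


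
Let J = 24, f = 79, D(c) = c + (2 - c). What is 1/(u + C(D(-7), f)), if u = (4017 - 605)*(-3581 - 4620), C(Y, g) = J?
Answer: -1/27981788 ≈ -3.5738e-8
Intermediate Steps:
D(c) = 2
C(Y, g) = 24
u = -27981812 (u = 3412*(-8201) = -27981812)
1/(u + C(D(-7), f)) = 1/(-27981812 + 24) = 1/(-27981788) = -1/27981788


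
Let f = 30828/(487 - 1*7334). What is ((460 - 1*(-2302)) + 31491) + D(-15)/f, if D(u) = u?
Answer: 352018063/10276 ≈ 34256.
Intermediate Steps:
f = -30828/6847 (f = 30828/(487 - 7334) = 30828/(-6847) = 30828*(-1/6847) = -30828/6847 ≈ -4.5024)
((460 - 1*(-2302)) + 31491) + D(-15)/f = ((460 - 1*(-2302)) + 31491) - 15/(-30828/6847) = ((460 + 2302) + 31491) - 15*(-6847/30828) = (2762 + 31491) + 34235/10276 = 34253 + 34235/10276 = 352018063/10276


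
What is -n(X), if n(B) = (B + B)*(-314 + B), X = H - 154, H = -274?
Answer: -635152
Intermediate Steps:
X = -428 (X = -274 - 154 = -428)
n(B) = 2*B*(-314 + B) (n(B) = (2*B)*(-314 + B) = 2*B*(-314 + B))
-n(X) = -2*(-428)*(-314 - 428) = -2*(-428)*(-742) = -1*635152 = -635152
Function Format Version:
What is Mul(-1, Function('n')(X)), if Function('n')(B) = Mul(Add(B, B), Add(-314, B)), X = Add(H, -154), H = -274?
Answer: -635152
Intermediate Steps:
X = -428 (X = Add(-274, -154) = -428)
Function('n')(B) = Mul(2, B, Add(-314, B)) (Function('n')(B) = Mul(Mul(2, B), Add(-314, B)) = Mul(2, B, Add(-314, B)))
Mul(-1, Function('n')(X)) = Mul(-1, Mul(2, -428, Add(-314, -428))) = Mul(-1, Mul(2, -428, -742)) = Mul(-1, 635152) = -635152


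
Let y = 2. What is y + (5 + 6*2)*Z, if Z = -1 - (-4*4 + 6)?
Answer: 155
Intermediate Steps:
Z = 9 (Z = -1 - (-16 + 6) = -1 - 1*(-10) = -1 + 10 = 9)
y + (5 + 6*2)*Z = 2 + (5 + 6*2)*9 = 2 + (5 + 12)*9 = 2 + 17*9 = 2 + 153 = 155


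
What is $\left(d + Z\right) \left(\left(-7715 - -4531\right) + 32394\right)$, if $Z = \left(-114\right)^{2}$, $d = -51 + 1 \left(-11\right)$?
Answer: $377802140$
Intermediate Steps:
$d = -62$ ($d = -51 - 11 = -62$)
$Z = 12996$
$\left(d + Z\right) \left(\left(-7715 - -4531\right) + 32394\right) = \left(-62 + 12996\right) \left(\left(-7715 - -4531\right) + 32394\right) = 12934 \left(\left(-7715 + 4531\right) + 32394\right) = 12934 \left(-3184 + 32394\right) = 12934 \cdot 29210 = 377802140$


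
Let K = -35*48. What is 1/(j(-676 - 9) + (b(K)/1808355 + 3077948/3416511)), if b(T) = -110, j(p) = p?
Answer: -137294772209/93923237922291 ≈ -0.0014618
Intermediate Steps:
K = -1680
1/(j(-676 - 9) + (b(K)/1808355 + 3077948/3416511)) = 1/((-676 - 9) + (-110/1808355 + 3077948/3416511)) = 1/(-685 + (-110*1/1808355 + 3077948*(1/3416511))) = 1/(-685 + (-22/361671 + 3077948/3416511)) = 1/(-685 + 123681040874/137294772209) = 1/(-93923237922291/137294772209) = -137294772209/93923237922291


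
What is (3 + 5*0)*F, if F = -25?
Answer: -75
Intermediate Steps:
(3 + 5*0)*F = (3 + 5*0)*(-25) = (3 + 0)*(-25) = 3*(-25) = -75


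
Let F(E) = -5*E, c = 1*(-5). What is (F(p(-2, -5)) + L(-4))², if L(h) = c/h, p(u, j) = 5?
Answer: 9025/16 ≈ 564.06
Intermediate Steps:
c = -5
L(h) = -5/h
(F(p(-2, -5)) + L(-4))² = (-5*5 - 5/(-4))² = (-25 - 5*(-¼))² = (-25 + 5/4)² = (-95/4)² = 9025/16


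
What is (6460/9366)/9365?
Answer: 646/8771259 ≈ 7.3650e-5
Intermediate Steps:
(6460/9366)/9365 = (6460*(1/9366))*(1/9365) = (3230/4683)*(1/9365) = 646/8771259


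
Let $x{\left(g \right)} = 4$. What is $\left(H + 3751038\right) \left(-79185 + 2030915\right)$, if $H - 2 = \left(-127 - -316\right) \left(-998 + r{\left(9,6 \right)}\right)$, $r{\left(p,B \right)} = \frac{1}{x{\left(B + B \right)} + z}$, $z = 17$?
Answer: $6952895648710$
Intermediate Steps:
$r{\left(p,B \right)} = \frac{1}{21}$ ($r{\left(p,B \right)} = \frac{1}{4 + 17} = \frac{1}{21}$)
$H = -188611$ ($H = 2 + \left(-127 - -316\right) \left(-998 + \frac{1}{21}\right) = 2 + \left(-127 + 316\right) \left(- \frac{20957}{21}\right) = 2 + 189 \left(- \frac{20957}{21}\right) = 2 - 188613 = -188611$)
$\left(H + 3751038\right) \left(-79185 + 2030915\right) = \left(-188611 + 3751038\right) \left(-79185 + 2030915\right) = 3562427 \cdot 1951730 = 6952895648710$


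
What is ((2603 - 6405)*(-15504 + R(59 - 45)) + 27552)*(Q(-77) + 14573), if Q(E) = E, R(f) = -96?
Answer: 860174548992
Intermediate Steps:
((2603 - 6405)*(-15504 + R(59 - 45)) + 27552)*(Q(-77) + 14573) = ((2603 - 6405)*(-15504 - 96) + 27552)*(-77 + 14573) = (-3802*(-15600) + 27552)*14496 = (59311200 + 27552)*14496 = 59338752*14496 = 860174548992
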